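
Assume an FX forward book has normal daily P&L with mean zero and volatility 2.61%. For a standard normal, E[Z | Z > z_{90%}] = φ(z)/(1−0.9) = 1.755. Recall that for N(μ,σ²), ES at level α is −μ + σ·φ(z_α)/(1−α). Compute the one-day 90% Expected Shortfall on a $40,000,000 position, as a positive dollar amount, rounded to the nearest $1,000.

$1,832,000

ES = 2.61% × 1.755 = 4.581%.
On $40,000,000: 0.04581 × $40,000,000 = $1,832,400.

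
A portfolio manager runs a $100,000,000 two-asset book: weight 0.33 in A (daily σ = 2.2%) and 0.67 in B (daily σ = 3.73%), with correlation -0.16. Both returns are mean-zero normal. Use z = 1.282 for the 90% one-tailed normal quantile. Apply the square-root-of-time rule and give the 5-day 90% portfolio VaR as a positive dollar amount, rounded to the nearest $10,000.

σ_p = √(0.33²·2.2² + 0.67²·3.73² + 2·-0.16·0.33·0.67·2.2·3.73) = 2.488%.
σ_{5d} = 2.488% × √5 = 5.563%.
VaR = 1.282 × 5.563% = 7.132%; on $100,000,000 that is $7,132,000.

$7,130,000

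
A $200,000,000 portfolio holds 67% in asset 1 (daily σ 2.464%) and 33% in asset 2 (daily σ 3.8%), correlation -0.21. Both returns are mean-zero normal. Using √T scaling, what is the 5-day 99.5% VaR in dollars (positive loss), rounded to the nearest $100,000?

$21,300,000

σ_p = √(0.67²·2.464² + 0.33²·3.8² + 2·-0.21·0.67·0.33·2.464·3.8) = 1.852%.
σ_{5d} = 1.852% × √5 = 4.141%.
z(99.5%) = 2.576.
VaR = 2.576 × 4.141% = 10.667%; on $200,000,000 that is $21,334,000.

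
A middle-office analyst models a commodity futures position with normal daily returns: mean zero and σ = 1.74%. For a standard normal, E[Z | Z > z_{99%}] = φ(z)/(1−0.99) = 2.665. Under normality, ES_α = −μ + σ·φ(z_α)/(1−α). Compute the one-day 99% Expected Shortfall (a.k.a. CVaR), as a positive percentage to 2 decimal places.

4.64%

ES = 1.74% × 2.665 = 4.637%.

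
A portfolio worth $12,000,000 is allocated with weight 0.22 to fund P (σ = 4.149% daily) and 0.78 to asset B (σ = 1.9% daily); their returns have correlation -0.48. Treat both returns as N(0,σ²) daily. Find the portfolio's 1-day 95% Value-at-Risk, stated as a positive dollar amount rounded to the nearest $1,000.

$260,000

σ_p² = 0.22²·4.149² + 0.78²·1.9² + 2·-0.48·0.22·0.78·4.149·1.9 = 1.7309 (%²).
σ_p = √1.7309 = 1.316%.
At 95%, z = 1.645.
VaR = 1.645 × 1.316% = 2.165%; on $12,000,000 that is $259,800.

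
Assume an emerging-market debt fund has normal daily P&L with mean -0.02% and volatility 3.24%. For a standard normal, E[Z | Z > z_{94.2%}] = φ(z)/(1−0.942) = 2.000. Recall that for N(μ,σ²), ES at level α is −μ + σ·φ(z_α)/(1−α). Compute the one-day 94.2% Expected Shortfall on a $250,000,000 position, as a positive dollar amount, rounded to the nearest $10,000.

$16,250,000

ES = −(-0.02%) + 3.24% × 2.000 = 6.500%.
On $250,000,000: 0.06500 × $250,000,000 = $16,250,000.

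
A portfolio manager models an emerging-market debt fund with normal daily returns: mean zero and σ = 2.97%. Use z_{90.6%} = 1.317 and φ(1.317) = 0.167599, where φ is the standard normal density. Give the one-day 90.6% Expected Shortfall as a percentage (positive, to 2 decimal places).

Tail multiplier: φ(z)/(1−α) = 0.167599 / 0.094 = 1.783.
ES = 2.97% × 1.783 = 5.296%.

5.30%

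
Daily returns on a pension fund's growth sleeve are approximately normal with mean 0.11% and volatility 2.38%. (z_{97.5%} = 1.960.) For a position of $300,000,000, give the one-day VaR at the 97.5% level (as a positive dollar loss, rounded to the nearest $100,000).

$13,700,000

VaR = −μ + z·σ = −(0.11%) + 1.960 × 2.38% = 4.555%.
On $300,000,000: 0.04555 × $300,000,000 = $13,665,000.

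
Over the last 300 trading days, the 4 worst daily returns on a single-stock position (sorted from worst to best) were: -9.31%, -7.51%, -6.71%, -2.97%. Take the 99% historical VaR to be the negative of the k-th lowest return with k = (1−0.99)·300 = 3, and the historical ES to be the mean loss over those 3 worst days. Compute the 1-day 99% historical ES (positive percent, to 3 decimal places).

7.843%

The 3 worst returns sum to -23.53%.
ES = −(-23.53%) / 3 = 7.8433…% ≈ 7.843%.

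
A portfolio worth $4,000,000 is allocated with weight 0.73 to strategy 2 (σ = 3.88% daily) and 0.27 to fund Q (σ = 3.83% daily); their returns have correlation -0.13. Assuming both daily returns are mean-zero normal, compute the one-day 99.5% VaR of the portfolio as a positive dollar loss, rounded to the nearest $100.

σ_p² = 0.73²·3.88² + 0.27²·3.83² + 2·-0.13·0.73·0.27·3.88·3.83 = 8.3303 (%²).
σ_p = √8.3303 = 2.886%.
At 99.5%, z = 2.576.
VaR = 2.576 × 2.886% = 7.434%; on $4,000,000 that is $297,360.

$297,400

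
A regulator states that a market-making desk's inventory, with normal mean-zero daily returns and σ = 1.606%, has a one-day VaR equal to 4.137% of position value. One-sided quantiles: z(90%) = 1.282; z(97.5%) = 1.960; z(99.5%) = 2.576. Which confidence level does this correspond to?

Implied z = VaR/σ = 4.137 / 1.606 = 2.576.
This matches z(99.5%) = 2.576.

99.5%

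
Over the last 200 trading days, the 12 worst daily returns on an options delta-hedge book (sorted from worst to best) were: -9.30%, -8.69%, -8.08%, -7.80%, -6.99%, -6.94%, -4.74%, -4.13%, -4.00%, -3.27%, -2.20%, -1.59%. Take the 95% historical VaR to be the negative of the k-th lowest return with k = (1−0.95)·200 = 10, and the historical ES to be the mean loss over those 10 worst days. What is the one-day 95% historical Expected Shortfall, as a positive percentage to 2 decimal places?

6.39%

The 10 worst returns sum to -63.94%.
ES = −(-63.94%) / 10 = 6.394% ≈ 6.39%.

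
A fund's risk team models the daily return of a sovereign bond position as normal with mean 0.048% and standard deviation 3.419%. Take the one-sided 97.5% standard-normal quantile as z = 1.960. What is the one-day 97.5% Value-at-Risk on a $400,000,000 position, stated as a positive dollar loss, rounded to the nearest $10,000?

VaR = −μ + z·σ = −(0.048%) + 1.960 × 3.419% = 6.653%.
On $400,000,000: 0.06653 × $400,000,000 = $26,612,000.

$26,610,000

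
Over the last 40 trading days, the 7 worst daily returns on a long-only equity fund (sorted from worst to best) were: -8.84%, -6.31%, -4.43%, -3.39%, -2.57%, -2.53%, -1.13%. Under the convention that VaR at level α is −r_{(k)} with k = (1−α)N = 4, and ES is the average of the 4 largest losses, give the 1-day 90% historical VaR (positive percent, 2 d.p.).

k = 4; the 4th lowest return is -3.39%, so VaR = 3.39%.

3.39%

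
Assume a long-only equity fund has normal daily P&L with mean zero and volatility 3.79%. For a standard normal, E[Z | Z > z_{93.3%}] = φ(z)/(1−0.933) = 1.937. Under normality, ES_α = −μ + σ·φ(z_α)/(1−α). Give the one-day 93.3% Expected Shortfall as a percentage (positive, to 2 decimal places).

ES = 3.79% × 1.937 = 7.341%.

7.34%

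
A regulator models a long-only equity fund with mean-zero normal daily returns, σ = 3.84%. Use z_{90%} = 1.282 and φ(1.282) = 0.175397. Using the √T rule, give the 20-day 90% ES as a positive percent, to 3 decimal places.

σ_{20d} = 3.84% × √20 = 17.173%.
ES multiplier = φ(z)/(1−α) = 0.175397/0.1 = 1.754.
ES = 17.173% × 1.754 = 30.121%.

30.121%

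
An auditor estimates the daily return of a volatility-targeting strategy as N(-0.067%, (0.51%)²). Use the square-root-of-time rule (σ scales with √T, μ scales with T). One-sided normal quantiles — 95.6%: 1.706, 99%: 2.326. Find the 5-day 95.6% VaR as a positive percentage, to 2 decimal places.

σ_{5d} = 0.51% × √5 = 1.140%; μ_{5d} = 5 × -0.067% = -0.335%.
VaR = −(-0.335%) + 1.706 × 1.140% = 2.280%.

2.28%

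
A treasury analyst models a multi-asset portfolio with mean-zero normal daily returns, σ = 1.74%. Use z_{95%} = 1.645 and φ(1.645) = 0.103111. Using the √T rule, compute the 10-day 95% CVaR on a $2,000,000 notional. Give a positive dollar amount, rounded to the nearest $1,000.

σ_{10d} = 1.74% × √10 = 5.502%.
ES multiplier = φ(z)/(1−α) = 0.103111/0.05 = 2.062.
ES = 5.502% × 2.062 = 11.345%; on $2,000,000: $226,900.

$227,000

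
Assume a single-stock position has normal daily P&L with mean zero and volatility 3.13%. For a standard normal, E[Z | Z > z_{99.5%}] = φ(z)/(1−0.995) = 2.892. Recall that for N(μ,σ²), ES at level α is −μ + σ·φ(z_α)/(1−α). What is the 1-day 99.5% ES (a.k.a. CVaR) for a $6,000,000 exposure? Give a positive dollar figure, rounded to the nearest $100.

ES = 3.13% × 2.892 = 9.052%.
On $6,000,000: 0.09052 × $6,000,000 = $543,120.

$543,100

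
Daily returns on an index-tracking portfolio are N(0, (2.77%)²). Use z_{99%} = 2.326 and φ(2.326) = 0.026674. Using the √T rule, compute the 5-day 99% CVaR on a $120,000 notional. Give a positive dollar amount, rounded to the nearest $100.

σ_{5d} = 2.77% × √5 = 6.194%.
ES multiplier = φ(z)/(1−α) = 0.026674/0.01 = 2.667.
ES = 6.194% × 2.667 = 16.519%; on $120,000: $19,823.

$19,800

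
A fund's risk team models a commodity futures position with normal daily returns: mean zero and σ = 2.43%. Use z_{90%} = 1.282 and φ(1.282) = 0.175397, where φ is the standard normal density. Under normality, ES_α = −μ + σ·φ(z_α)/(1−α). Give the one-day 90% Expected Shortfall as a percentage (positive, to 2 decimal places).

Tail multiplier: φ(z)/(1−α) = 0.175397 / 0.1 = 1.754.
ES = 2.43% × 1.754 = 4.262%.

4.26%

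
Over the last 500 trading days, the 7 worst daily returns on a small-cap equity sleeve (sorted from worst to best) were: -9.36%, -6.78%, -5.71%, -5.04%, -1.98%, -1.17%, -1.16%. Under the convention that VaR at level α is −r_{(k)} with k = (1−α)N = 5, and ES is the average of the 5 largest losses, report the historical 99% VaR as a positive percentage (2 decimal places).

k = 5; the 5th lowest return is -1.98%, so VaR = 1.98%.

1.98%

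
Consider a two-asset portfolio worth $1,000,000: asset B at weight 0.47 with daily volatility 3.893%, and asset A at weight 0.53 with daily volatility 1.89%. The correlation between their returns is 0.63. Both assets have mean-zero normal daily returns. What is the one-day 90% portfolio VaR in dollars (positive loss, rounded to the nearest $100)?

$33,100

σ_p² = 0.47²·3.893² + 0.53²·1.89² + 2·0.63·0.47·0.53·3.893·1.89 = 6.6606 (%²).
σ_p = √6.6606 = 2.581%.
At 90%, z = 1.282.
VaR = 1.282 × 2.581% = 3.309%; on $1,000,000 that is $33,090.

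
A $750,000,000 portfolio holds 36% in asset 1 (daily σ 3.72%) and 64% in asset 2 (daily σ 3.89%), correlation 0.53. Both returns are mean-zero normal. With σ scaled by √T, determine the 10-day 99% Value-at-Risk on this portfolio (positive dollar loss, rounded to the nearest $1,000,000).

σ_p = √(0.36²·3.72² + 0.64²·3.89² + 2·0.53·0.36·0.64·3.72·3.89) = 3.395%.
σ_{10d} = 3.395% × √10 = 10.736%.
z(99%) = 2.326.
VaR = 2.326 × 10.736% = 24.972%; on $750,000,000 that is $187,290,000.

$187,000,000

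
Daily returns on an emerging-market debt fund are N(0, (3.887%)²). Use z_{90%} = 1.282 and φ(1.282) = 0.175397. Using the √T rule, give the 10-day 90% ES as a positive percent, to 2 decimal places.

21.56%

σ_{10d} = 3.887% × √10 = 12.292%.
ES multiplier = φ(z)/(1−α) = 0.175397/0.1 = 1.754.
ES = 12.292% × 1.754 = 21.560%.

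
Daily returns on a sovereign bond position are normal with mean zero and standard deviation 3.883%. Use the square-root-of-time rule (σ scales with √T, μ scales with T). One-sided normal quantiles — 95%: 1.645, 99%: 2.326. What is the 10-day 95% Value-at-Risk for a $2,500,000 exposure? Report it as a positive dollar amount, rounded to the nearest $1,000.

σ_{10d} = 3.883% × √10 = 12.279%.
VaR = 1.645 × 12.279% = 20.199%.
On $2,500,000: 0.20199 × $2,500,000 = $504,975.

$505,000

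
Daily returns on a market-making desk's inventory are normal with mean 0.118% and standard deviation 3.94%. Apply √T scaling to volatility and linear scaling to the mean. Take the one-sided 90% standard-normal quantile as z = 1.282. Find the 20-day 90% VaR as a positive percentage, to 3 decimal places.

20.229%

σ_{20d} = 3.94% × √20 = 17.620%; μ_{20d} = 20 × 0.118% = 2.360%.
VaR = −(2.360%) + 1.282 × 17.620% = 20.229%.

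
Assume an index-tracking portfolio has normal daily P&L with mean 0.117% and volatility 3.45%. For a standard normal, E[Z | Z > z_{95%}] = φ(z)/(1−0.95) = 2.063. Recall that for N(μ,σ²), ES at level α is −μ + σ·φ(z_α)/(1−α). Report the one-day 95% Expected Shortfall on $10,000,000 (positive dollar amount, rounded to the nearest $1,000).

ES = −(0.117%) + 3.45% × 2.063 = 7.000%.
On $10,000,000: 0.07000 × $10,000,000 = $700,000.

$700,000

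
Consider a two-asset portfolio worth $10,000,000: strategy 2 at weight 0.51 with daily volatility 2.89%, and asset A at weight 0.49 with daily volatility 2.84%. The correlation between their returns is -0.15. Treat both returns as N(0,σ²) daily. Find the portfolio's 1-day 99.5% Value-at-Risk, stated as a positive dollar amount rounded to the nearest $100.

σ_p² = 0.51²·2.89² + 0.49²·2.84² + 2·-0.15·0.51·0.49·2.89·2.84 = 3.4936 (%²).
σ_p = √3.4936 = 1.869%.
At 99.5%, z = 2.576.
VaR = 2.576 × 1.869% = 4.815%; on $10,000,000 that is $481,500.

$481,500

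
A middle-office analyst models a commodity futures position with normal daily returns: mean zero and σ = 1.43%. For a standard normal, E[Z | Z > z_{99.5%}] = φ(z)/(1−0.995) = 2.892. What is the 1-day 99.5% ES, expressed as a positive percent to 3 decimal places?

4.136%

ES = 1.43% × 2.892 = 4.136%.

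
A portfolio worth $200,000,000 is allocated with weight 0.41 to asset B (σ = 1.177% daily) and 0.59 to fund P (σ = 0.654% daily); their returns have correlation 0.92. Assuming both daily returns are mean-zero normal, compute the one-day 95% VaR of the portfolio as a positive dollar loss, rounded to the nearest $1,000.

$2,800,000

σ_p² = 0.41²·1.177² + 0.59²·0.654² + 2·0.92·0.41·0.59·1.177·0.654 = 0.7244 (%²).
σ_p = √0.7244 = 0.851%.
At 95%, z = 1.645.
VaR = 1.645 × 0.851% = 1.400%; on $200,000,000 that is $2,800,000.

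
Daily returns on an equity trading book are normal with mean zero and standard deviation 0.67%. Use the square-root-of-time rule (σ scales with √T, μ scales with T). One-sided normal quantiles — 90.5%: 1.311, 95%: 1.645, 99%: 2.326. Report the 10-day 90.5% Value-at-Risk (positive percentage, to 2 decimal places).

σ_{10d} = 0.67% × √10 = 2.119%.
VaR = 1.311 × 2.119% = 2.778%.

2.78%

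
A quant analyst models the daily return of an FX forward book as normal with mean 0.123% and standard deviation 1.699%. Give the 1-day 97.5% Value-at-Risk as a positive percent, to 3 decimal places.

3.207%

At 97.5% one-sided, z = 1.960.
VaR = −μ + z·σ = −(0.123%) + 1.960 × 1.699% = 3.207%.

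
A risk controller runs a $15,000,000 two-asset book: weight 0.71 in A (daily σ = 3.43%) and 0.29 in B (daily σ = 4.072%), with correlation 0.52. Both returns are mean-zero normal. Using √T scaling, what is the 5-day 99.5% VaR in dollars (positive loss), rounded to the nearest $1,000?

σ_p = √(0.71²·3.43² + 0.29²·4.072² + 2·0.52·0.71·0.29·3.43·4.072) = 3.212%.
σ_{5d} = 3.212% × √5 = 7.182%.
z(99.5%) = 2.576.
VaR = 2.576 × 7.182% = 18.501%; on $15,000,000 that is $2,775,150.

$2,775,000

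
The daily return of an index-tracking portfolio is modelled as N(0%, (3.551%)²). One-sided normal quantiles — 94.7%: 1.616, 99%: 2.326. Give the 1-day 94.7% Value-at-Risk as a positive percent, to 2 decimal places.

VaR = z·σ = 1.616 × 3.551% = 5.738%.

5.74%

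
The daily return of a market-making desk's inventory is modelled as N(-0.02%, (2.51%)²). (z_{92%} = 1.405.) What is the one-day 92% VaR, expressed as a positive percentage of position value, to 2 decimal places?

VaR = −μ + z·σ = −(-0.02%) + 1.405 × 2.51% = 3.547%.

3.55%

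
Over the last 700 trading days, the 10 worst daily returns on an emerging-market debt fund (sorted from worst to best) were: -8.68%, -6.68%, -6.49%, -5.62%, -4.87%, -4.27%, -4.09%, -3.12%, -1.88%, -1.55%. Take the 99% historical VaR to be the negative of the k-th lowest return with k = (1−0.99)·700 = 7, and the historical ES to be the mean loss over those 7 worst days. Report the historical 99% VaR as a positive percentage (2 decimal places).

k = 7; the 7th lowest return is -4.09%, so VaR = 4.09%.

4.09%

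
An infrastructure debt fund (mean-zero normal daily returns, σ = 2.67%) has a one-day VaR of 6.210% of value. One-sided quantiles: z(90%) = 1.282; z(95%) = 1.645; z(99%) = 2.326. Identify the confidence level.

Implied z = VaR/σ = 6.210 / 2.67 = 2.326.
This matches z(99%) = 2.326.

99%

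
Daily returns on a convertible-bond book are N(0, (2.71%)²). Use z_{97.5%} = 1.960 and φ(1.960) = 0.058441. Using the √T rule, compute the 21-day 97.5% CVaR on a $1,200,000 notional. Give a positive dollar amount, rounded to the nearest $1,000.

σ_{21d} = 2.71% × √21 = 12.419%.
ES multiplier = φ(z)/(1−α) = 0.058441/0.025 = 2.338.
ES = 12.419% × 2.338 = 29.036%; on $1,200,000: $348,432.

$348,000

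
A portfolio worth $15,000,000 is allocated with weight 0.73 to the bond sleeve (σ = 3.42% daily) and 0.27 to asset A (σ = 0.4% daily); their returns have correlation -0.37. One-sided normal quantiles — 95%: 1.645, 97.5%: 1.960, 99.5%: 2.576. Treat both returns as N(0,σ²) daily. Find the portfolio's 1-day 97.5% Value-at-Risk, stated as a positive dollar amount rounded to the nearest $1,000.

σ_p² = 0.73²·3.42² + 0.27²·0.4² + 2·-0.37·0.73·0.27·3.42·0.4 = 6.0451 (%²).
σ_p = √6.0451 = 2.459%.
VaR = 1.960 × 2.459% = 4.820%; on $15,000,000 that is $723,000.

$723,000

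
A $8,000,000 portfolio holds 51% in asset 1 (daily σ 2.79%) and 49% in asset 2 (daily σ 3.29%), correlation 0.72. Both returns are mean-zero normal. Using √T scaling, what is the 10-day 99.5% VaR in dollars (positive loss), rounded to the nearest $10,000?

$1,830,000

σ_p = √(0.51²·2.79² + 0.49²·3.29² + 2·0.72·0.51·0.49·2.79·3.29) = 2.815%.
σ_{10d} = 2.815% × √10 = 8.902%.
z(99.5%) = 2.576.
VaR = 2.576 × 8.902% = 22.932%; on $8,000,000 that is $1,834,560.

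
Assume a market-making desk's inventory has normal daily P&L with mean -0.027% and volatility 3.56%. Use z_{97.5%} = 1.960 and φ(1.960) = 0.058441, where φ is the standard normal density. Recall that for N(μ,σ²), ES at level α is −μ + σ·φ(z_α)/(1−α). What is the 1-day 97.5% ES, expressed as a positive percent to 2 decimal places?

Tail multiplier: φ(z)/(1−α) = 0.058441 / 0.025 = 2.338.
ES = −(-0.027%) + 3.56% × 2.338 = 8.350%.

8.35%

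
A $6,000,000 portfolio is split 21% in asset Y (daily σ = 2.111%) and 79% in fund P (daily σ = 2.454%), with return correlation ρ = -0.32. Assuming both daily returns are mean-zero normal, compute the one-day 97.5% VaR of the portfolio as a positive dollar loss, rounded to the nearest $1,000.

σ_p² = 0.21²·2.111² + 0.79²·2.454² + 2·-0.32·0.21·0.79·2.111·2.454 = 3.4049 (%²).
σ_p = √3.4049 = 1.845%.
At 97.5%, z = 1.960.
VaR = 1.960 × 1.845% = 3.616%; on $6,000,000 that is $216,960.

$217,000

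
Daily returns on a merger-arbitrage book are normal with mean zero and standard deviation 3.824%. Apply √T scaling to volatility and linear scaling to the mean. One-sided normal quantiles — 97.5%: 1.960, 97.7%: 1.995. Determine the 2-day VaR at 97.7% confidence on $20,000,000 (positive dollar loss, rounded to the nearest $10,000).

σ_{2d} = 3.824% × √2 = 5.408%.
VaR = 1.995 × 5.408% = 10.789%.
On $20,000,000: 0.10789 × $20,000,000 = $2,157,800.

$2,160,000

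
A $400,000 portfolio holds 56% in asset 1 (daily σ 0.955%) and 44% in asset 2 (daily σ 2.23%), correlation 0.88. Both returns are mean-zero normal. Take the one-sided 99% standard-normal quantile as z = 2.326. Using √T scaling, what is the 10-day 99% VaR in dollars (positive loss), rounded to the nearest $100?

σ_p = √(0.56²·0.955² + 0.44²·2.23² + 2·0.88·0.56·0.44·0.955·2.23) = 1.474%.
σ_{10d} = 1.474% × √10 = 4.661%.
VaR = 2.326 × 4.661% = 10.841%; on $400,000 that is $43,364.

$43,400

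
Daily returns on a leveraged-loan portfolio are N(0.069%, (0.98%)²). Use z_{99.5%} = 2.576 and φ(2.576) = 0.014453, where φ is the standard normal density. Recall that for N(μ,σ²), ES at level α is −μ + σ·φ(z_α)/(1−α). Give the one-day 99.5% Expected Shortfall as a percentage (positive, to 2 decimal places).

2.76%

Tail multiplier: φ(z)/(1−α) = 0.014453 / 0.005 = 2.891.
ES = −(0.069%) + 0.98% × 2.891 = 2.764%.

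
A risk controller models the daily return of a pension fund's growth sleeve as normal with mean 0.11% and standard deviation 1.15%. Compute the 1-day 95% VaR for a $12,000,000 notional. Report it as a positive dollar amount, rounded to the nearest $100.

$213,800

At 95% one-sided, z = 1.645.
VaR = −μ + z·σ = −(0.11%) + 1.645 × 1.15% = 1.782%.
On $12,000,000: 0.01782 × $12,000,000 = $213,840.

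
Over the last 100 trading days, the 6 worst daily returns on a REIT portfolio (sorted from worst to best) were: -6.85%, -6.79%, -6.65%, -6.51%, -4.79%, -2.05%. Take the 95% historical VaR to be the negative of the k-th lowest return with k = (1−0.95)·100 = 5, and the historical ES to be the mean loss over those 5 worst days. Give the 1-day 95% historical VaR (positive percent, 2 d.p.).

4.79%

k = 5; the 5th lowest return is -4.79%, so VaR = 4.79%.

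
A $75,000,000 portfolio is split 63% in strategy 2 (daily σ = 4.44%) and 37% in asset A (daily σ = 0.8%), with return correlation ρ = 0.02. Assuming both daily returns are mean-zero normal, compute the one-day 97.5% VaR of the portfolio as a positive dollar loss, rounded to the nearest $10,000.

σ_p² = 0.63²·4.44² + 0.37²·0.8² + 2·0.02·0.63·0.37·4.44·0.8 = 7.9451 (%²).
σ_p = √7.9451 = 2.819%.
At 97.5%, z = 1.960.
VaR = 1.960 × 2.819% = 5.525%; on $75,000,000 that is $4,143,750.

$4,140,000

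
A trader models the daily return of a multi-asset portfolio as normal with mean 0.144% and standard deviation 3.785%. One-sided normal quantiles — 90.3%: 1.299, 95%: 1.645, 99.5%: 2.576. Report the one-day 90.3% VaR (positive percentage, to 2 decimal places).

VaR = −μ + z·σ = −(0.144%) + 1.299 × 3.785% = 4.773%.

4.77%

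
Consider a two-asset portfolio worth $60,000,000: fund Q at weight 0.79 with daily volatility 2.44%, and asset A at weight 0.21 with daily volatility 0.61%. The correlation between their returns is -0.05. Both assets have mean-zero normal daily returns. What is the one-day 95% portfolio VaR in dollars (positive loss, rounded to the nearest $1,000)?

$1,900,000

σ_p² = 0.79²·2.44² + 0.21²·0.61² + 2·-0.05·0.79·0.21·2.44·0.61 = 3.7074 (%²).
σ_p = √3.7074 = 1.925%.
At 95%, z = 1.645.
VaR = 1.645 × 1.925% = 3.167%; on $60,000,000 that is $1,900,200.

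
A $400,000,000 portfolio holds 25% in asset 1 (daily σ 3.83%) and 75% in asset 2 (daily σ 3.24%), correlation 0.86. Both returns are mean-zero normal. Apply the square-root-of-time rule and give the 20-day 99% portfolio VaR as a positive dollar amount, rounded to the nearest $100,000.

σ_p = √(0.25²·3.83² + 0.75²·3.24² + 2·0.86·0.25·0.75·3.83·3.24) = 3.290%.
σ_{20d} = 3.290% × √20 = 14.713%.
z(99%) = 2.326.
VaR = 2.326 × 14.713% = 34.222%; on $400,000,000 that is $136,888,000.

$136,900,000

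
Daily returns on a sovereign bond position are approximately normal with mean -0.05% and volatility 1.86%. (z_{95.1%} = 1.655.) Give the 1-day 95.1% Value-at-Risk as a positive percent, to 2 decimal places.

3.13%

VaR = −μ + z·σ = −(-0.05%) + 1.655 × 1.86% = 3.128%.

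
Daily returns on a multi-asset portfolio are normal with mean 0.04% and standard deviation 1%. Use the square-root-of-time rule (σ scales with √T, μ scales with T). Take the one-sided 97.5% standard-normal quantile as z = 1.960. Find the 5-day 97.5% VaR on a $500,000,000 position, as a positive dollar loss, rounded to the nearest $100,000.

$20,900,000

σ_{5d} = 1% × √5 = 2.236%; μ_{5d} = 5 × 0.04% = 0.200%.
VaR = −(0.200%) + 1.960 × 2.236% = 4.183%.
On $500,000,000: 0.04183 × $500,000,000 = $20,915,000.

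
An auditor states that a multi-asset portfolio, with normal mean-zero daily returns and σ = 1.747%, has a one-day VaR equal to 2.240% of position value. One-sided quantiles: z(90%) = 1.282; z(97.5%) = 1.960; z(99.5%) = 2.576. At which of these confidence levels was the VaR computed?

90%

Implied z = VaR/σ = 2.240 / 1.747 = 1.282.
This matches z(90%) = 1.282.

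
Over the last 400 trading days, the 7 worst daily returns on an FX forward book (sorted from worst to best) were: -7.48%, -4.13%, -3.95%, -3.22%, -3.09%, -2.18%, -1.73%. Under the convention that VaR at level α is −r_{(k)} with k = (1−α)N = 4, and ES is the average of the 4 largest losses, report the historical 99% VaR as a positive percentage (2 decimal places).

3.22%

k = 4; the 4th lowest return is -3.22%, so VaR = 3.22%.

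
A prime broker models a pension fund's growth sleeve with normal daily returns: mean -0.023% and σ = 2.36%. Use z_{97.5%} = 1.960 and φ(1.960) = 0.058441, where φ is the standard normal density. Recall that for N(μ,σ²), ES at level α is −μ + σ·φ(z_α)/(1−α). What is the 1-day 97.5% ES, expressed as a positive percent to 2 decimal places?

Tail multiplier: φ(z)/(1−α) = 0.058441 / 0.025 = 2.338.
ES = −(-0.023%) + 2.36% × 2.338 = 5.541%.

5.54%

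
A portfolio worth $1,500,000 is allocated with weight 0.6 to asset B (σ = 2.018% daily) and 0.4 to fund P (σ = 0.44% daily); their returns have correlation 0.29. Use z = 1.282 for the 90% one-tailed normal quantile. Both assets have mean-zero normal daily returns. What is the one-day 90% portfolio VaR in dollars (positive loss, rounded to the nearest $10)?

σ_p² = 0.6²·2.018² + 0.4²·0.44² + 2·0.29·0.6·0.4·2.018·0.44 = 1.6206 (%²).
σ_p = √1.6206 = 1.273%.
VaR = 1.282 × 1.273% = 1.632%; on $1,500,000 that is $24,480.

$24,480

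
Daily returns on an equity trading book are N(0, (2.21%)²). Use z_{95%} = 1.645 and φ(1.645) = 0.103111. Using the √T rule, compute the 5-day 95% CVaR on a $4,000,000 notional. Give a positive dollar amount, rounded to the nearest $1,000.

σ_{5d} = 2.21% × √5 = 4.942%.
ES multiplier = φ(z)/(1−α) = 0.103111/0.05 = 2.062.
ES = 4.942% × 2.062 = 10.190%; on $4,000,000: $407,600.

$408,000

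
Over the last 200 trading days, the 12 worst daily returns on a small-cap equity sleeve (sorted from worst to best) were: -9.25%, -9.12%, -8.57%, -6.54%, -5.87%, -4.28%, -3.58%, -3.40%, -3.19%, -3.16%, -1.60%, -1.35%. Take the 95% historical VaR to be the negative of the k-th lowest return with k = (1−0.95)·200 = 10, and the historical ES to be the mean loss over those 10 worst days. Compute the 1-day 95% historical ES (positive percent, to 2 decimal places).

The 10 worst returns sum to -56.96%.
ES = −(-56.96%) / 10 = 5.696% ≈ 5.70%.

5.70%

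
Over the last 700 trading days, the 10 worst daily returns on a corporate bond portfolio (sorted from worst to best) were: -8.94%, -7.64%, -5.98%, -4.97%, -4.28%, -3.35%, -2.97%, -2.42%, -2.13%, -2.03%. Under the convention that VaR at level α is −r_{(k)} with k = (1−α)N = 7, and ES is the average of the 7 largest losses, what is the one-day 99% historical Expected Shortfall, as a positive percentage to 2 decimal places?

The 7 worst returns sum to -38.13%.
ES = −(-38.13%) / 7 = 5.4471…% ≈ 5.45%.

5.45%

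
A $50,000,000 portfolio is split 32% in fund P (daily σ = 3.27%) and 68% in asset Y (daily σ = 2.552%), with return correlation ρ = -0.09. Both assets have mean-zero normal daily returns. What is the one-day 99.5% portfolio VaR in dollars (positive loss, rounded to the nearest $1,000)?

$2,504,000

σ_p² = 0.32²·3.27² + 0.68²·2.552² + 2·-0.09·0.32·0.68·3.27·2.552 = 3.7796 (%²).
σ_p = √3.7796 = 1.944%.
At 99.5%, z = 2.576.
VaR = 2.576 × 1.944% = 5.008%; on $50,000,000 that is $2,504,000.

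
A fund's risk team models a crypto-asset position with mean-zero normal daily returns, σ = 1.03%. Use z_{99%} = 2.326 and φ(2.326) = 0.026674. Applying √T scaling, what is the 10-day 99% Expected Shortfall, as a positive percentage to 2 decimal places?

σ_{10d} = 1.03% × √10 = 3.257%.
ES multiplier = φ(z)/(1−α) = 0.026674/0.01 = 2.667.
ES = 3.257% × 2.667 = 8.686%.

8.69%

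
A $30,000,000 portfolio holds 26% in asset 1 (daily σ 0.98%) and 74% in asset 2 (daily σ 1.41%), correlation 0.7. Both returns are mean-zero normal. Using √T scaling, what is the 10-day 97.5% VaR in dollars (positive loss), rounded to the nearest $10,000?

$2,300,000

σ_p = √(0.26²·0.98² + 0.74²·1.41² + 2·0.7·0.26·0.74·0.98·1.41) = 1.235%.
σ_{10d} = 1.235% × √10 = 3.905%.
z(97.5%) = 1.960.
VaR = 1.960 × 3.905% = 7.654%; on $30,000,000 that is $2,296,200.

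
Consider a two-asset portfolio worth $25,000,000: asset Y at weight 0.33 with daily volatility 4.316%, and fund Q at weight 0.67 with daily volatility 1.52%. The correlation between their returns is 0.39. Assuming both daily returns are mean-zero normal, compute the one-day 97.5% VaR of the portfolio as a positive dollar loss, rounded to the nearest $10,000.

$1,000,000

σ_p² = 0.33²·4.316² + 0.67²·1.52² + 2·0.39·0.33·0.67·4.316·1.52 = 4.1971 (%²).
σ_p = √4.1971 = 2.049%.
At 97.5%, z = 1.960.
VaR = 1.960 × 2.049% = 4.016%; on $25,000,000 that is $1,004,000.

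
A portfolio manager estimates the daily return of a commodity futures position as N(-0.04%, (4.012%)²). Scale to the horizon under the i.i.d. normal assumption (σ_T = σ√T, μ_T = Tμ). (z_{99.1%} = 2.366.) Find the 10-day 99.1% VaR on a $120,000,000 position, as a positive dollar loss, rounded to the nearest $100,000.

σ_{10d} = 4.012% × √10 = 12.687%; μ_{10d} = 10 × -0.04% = -0.400%.
VaR = −(-0.400%) + 2.366 × 12.687% = 30.417%.
On $120,000,000: 0.30417 × $120,000,000 = $36,500,400.

$36,500,000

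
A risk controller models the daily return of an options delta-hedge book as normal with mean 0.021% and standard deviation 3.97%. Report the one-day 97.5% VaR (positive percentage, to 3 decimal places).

7.760%

At 97.5% one-sided, z = 1.960.
VaR = −μ + z·σ = −(0.021%) + 1.960 × 3.97% = 7.760%.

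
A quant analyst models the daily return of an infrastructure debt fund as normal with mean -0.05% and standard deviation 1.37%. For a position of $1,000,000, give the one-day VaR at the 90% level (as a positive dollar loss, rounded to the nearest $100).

At 90% one-sided, z = 1.282.
VaR = −μ + z·σ = −(-0.05%) + 1.282 × 1.37% = 1.806%.
On $1,000,000: 0.01806 × $1,000,000 = $18,060.

$18,100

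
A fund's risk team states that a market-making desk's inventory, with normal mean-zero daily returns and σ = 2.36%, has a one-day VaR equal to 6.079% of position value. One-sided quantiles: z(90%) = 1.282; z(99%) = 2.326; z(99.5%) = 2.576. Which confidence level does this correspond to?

Implied z = VaR/σ = 6.079 / 2.36 = 2.576.
This matches z(99.5%) = 2.576.

99.5%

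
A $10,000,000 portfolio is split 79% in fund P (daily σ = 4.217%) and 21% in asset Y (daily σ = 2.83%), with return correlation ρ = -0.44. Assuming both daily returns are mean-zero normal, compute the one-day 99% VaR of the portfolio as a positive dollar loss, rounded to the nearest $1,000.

$725,000

σ_p² = 0.79²·4.217² + 0.21²·2.83² + 2·-0.44·0.79·0.21·4.217·2.83 = 9.7093 (%²).
σ_p = √9.7093 = 3.116%.
At 99%, z = 2.326.
VaR = 2.326 × 3.116% = 7.248%; on $10,000,000 that is $724,800.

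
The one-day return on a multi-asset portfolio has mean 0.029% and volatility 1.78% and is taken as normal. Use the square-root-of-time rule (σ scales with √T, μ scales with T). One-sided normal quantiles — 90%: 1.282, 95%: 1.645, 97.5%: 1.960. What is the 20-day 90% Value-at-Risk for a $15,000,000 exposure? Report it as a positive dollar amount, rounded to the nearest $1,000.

$1,444,000

σ_{20d} = 1.78% × √20 = 7.960%; μ_{20d} = 20 × 0.029% = 0.580%.
VaR = −(0.580%) + 1.282 × 7.960% = 9.625%.
On $15,000,000: 0.09625 × $15,000,000 = $1,443,750.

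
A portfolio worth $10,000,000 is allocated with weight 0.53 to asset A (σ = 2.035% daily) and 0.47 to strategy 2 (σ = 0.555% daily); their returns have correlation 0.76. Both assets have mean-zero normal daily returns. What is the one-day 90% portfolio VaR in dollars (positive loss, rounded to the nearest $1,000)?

$165,000

σ_p² = 0.53²·2.035² + 0.47²·0.555² + 2·0.76·0.53·0.47·2.035·0.555 = 1.6589 (%²).
σ_p = √1.6589 = 1.288%.
At 90%, z = 1.282.
VaR = 1.282 × 1.288% = 1.651%; on $10,000,000 that is $165,100.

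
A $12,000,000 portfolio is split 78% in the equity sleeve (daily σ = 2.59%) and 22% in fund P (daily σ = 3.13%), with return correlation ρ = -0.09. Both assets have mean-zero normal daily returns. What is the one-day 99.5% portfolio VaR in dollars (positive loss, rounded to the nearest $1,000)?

σ_p² = 0.78²·2.59² + 0.22²·3.13² + 2·-0.09·0.78·0.22·2.59·3.13 = 4.3050 (%²).
σ_p = √4.3050 = 2.075%.
At 99.5%, z = 2.576.
VaR = 2.576 × 2.075% = 5.345%; on $12,000,000 that is $641,400.

$641,000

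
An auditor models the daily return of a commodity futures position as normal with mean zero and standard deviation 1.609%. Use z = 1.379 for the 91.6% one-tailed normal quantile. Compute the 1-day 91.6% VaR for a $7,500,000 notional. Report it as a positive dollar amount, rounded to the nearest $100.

VaR = z·σ = 1.379 × 1.609% = 2.219%.
On $7,500,000: 0.02219 × $7,500,000 = $166,425.

$166,400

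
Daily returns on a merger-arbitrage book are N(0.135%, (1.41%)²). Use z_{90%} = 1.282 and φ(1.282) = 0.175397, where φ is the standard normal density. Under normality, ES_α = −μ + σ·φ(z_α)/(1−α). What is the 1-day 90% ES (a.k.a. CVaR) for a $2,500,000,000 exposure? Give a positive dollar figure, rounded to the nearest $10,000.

$58,450,000

Tail multiplier: φ(z)/(1−α) = 0.175397 / 0.1 = 1.754.
ES = −(0.135%) + 1.41% × 1.754 = 2.338%.
On $2,500,000,000: 0.02338 × $2,500,000,000 = $58,450,000.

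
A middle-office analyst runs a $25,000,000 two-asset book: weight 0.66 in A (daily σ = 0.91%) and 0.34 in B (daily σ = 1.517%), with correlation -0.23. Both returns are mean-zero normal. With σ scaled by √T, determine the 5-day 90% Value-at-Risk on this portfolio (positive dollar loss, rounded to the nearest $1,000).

σ_p = √(0.66²·0.91² + 0.34²·1.517² + 2·-0.23·0.66·0.34·0.91·1.517) = 0.696%.
σ_{5d} = 0.696% × √5 = 1.556%.
z(90%) = 1.282.
VaR = 1.282 × 1.556% = 1.995%; on $25,000,000 that is $498,750.

$499,000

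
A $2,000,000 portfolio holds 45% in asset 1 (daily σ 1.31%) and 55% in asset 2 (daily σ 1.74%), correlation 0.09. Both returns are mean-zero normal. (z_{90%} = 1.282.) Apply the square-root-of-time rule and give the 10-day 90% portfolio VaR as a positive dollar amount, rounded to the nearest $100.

σ_p = √(0.45²·1.31² + 0.55²·1.74² + 2·0.09·0.45·0.55·1.31·1.74) = 1.168%.
σ_{10d} = 1.168% × √10 = 3.694%.
VaR = 1.282 × 3.694% = 4.736%; on $2,000,000 that is $94,720.

$94,700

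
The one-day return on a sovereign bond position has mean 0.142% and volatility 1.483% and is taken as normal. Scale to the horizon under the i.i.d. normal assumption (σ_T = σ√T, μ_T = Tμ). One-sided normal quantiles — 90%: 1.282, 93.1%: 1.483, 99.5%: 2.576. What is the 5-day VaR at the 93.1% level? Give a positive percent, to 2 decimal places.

4.21%

σ_{5d} = 1.483% × √5 = 3.316%; μ_{5d} = 5 × 0.142% = 0.710%.
VaR = −(0.710%) + 1.483 × 3.316% = 4.208%.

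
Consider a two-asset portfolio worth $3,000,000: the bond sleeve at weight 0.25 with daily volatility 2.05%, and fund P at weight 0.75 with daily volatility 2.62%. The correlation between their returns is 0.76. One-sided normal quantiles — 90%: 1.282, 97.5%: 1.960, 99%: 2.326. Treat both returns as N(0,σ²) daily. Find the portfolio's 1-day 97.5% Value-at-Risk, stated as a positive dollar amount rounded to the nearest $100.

σ_p² = 0.25²·2.05² + 0.75²·2.62² + 2·0.76·0.25·0.75·2.05·2.62 = 5.6546 (%²).
σ_p = √5.6546 = 2.378%.
VaR = 1.960 × 2.378% = 4.661%; on $3,000,000 that is $139,830.

$139,800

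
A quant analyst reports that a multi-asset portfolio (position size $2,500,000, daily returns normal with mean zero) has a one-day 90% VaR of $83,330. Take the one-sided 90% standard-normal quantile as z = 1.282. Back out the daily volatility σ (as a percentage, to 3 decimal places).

VaR as a fraction: $83,330 / $2,500,000 = 3.333%.
σ = VaR / z = 3.333% / 1.282 = 2.600%.

2.600%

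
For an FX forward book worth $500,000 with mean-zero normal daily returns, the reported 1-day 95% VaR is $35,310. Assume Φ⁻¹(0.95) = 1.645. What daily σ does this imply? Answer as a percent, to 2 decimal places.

4.29%

VaR as a fraction: $35,310 / $500,000 = 7.062%.
σ = VaR / z = 7.062% / 1.645 = 4.293%.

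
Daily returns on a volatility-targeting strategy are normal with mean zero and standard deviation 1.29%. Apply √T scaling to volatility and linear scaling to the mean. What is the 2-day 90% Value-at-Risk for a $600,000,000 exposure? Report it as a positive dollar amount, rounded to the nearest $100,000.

$14,000,000

At 90%, z = 1.282.
σ_{2d} = 1.29% × √2 = 1.824%.
VaR = 1.282 × 1.824% = 2.338%.
On $600,000,000: 0.02338 × $600,000,000 = $14,028,000.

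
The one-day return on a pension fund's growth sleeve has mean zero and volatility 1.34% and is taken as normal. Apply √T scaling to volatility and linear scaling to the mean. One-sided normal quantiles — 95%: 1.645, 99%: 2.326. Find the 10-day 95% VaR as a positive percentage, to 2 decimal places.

6.97%

σ_{10d} = 1.34% × √10 = 4.237%.
VaR = 1.645 × 4.237% = 6.970%.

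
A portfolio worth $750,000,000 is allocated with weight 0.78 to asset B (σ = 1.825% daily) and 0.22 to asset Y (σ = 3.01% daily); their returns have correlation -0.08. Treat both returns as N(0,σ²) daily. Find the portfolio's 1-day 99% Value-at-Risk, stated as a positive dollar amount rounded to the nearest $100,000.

σ_p² = 0.78²·1.825² + 0.22²·3.01² + 2·-0.08·0.78·0.22·1.825·3.01 = 2.3140 (%²).
σ_p = √2.3140 = 1.521%.
At 99%, z = 2.326.
VaR = 2.326 × 1.521% = 3.538%; on $750,000,000 that is $26,535,000.

$26,500,000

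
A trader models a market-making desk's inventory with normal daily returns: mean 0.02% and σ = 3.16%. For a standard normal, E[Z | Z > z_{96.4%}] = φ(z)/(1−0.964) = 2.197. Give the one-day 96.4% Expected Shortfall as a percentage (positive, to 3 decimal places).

6.923%

ES = −(0.02%) + 3.16% × 2.197 = 6.923%.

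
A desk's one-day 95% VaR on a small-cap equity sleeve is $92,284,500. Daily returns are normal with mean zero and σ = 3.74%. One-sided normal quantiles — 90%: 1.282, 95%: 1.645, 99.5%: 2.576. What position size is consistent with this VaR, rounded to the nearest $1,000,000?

VaR as a fraction of value: z·σ = 1.645 × 3.74% = 6.1523%.
Position = $92,284,500 / 0.061523 = $1,500,000,000.

$1,500,000,000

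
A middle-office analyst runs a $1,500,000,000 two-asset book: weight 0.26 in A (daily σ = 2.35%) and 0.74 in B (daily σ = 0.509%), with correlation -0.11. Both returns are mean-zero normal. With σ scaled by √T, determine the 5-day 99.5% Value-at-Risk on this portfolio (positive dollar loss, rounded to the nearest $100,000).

σ_p = √(0.26²·2.35² + 0.74²·0.509² + 2·-0.11·0.26·0.74·2.35·0.509) = 0.682%.
σ_{5d} = 0.682% × √5 = 1.525%.
z(99.5%) = 2.576.
VaR = 2.576 × 1.525% = 3.928%; on $1,500,000,000 that is $58,920,000.

$58,900,000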